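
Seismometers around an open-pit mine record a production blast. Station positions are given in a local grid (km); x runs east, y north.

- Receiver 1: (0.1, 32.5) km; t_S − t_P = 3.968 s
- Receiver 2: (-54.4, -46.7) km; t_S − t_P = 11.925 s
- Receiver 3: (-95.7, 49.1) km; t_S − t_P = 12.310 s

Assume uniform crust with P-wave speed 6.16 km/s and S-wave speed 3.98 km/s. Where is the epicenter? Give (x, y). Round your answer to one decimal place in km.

Distance from S−P lag: d = Δt · v_P v_S / (v_P − v_S) = Δt · (6.16·3.98)/(6.16−3.98) ≈ 11.2462·Δt.
So d_Receiver 1 = 44.63, d_Receiver 2 = 134.11, d_Receiver 3 = 138.44 km.
Circle about each station: (x − 0.1)² + (y − 32.5)² = 44.63²; (x + 54.4)² + (y + 46.7)² = 134.11²; (x + 95.7)² + (y − 49.1)² = 138.44².
Subtracting pairs of circle equations eliminates x²+y² and gives linear equations (the radical axes):
-109.0 x − 158.4 y = -11909.67
-191.6 x + 33.2 y = -6660.76
Solving the 2×2 system: x ≈ 42.7, y ≈ 45.8 km.

(42.7, 45.8)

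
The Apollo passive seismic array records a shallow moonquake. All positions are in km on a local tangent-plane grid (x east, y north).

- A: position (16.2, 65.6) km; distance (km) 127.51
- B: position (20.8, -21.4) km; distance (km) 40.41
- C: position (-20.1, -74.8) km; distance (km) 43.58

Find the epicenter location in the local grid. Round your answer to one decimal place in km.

21.5 km east, -61.8 km north

Circle about each station: (x − 16.2)² + (y − 65.6)² = 127.51²; (x − 20.8)² + (y + 21.4)² = 40.41²; (x + 20.1)² + (y + 74.8)² = 43.58².
Subtracting pairs of circle equations eliminates x²+y² and gives linear equations (the radical axes):
9.2 x − 174.0 y = 10950.63
-72.6 x − 280.8 y = 15792.83
Solving the 2×2 system: x ≈ 21.5, y ≈ -61.8 km.
Check against A (with the unrounded x, y): √((x − 16.2)²+(y − 65.6)²) = 127.51 ≈ 127.51 km. ✓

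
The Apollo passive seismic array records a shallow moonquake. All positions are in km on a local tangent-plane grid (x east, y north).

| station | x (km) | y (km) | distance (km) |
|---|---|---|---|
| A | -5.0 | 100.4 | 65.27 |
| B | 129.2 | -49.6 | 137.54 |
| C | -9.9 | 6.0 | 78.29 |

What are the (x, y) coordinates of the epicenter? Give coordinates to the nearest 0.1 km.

Circle about each station: (x + 5.0)² + (y − 100.4)² = 65.27²; (x − 129.2)² + (y + 49.6)² = 137.54²; (x + 9.9)² + (y − 6.0)² = 78.29².
Subtracting pairs of circle equations eliminates x²+y² and gives linear equations (the radical axes):
268.4 x − 300.0 y = -5609.44
-9.8 x − 188.8 y = -11840.30
Solving the 2×2 system: x ≈ 46.5, y ≈ 60.3 km.

x ≈ 46.5 km, y ≈ 60.3 km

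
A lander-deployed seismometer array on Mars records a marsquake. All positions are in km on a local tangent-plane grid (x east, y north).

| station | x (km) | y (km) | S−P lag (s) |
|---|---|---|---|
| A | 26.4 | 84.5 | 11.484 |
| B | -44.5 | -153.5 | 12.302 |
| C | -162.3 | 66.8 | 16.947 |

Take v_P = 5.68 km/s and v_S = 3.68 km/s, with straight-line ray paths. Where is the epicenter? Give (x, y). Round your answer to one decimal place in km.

(-13.2, -28.8)

Distance from S−P lag: d = Δt · v_P v_S / (v_P − v_S) = Δt · (5.68·3.68)/(5.68−3.68) ≈ 10.4512·Δt.
So d_A = 120.02, d_B = 128.57, d_C = 177.12 km.
Circle about each station: (x − 26.4)² + (y − 84.5)² = 120.02²; (x + 44.5)² + (y + 153.5)² = 128.57²; (x + 162.3)² + (y − 66.8)² = 177.12².
Subtracting the A equation from the B and C equations removes the quadratic terms:
-141.8 x − 476.0 y = 15579.85
-377.4 x − 35.4 y = 5999.63
Solving the 2×2 system: x ≈ -13.2, y ≈ -28.8 km.
Check against A (with the unrounded x, y): √((x − 26.4)²+(y − 84.5)²) = 120.02 ≈ 120.02 km. ✓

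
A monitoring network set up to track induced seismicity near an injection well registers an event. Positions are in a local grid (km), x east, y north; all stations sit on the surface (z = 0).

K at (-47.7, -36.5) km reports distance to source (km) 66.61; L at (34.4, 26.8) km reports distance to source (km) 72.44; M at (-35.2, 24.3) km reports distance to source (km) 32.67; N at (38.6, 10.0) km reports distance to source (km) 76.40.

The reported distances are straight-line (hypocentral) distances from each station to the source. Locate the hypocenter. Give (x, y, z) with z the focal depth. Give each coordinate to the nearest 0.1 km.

(-30.2, 19.3, 31.9)

Each station gives a sphere (x−x_i)² + (y−y_i)² + z² = d_i² (stations at z=0).
Subtracting the K sphere from L and M: z² cancels, leaving linear equations in x and y:
164.2 x + 126.6 y = -2516.60
25.0 x + 121.6 y = 1591.55
Solving: x ≈ -30.206, y ≈ 19.299 km (keep extra digits for the depth step; rounded: -30.2, 19.3).
Then from the K sphere: z² = 66.61² − (x + 47.7)² − (y + 36.5)² with x = -30.206, y = 19.299, so z ≈ 31.896 ≈ 31.9 km.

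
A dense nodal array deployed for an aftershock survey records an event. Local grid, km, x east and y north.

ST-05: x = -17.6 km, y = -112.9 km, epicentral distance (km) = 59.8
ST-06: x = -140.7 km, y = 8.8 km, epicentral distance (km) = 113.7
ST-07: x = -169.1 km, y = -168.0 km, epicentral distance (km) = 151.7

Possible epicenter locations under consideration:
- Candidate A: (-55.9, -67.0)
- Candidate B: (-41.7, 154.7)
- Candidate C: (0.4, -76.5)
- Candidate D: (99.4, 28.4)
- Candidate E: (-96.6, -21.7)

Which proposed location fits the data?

For each candidate, compare |candidate − station| to the reported distance:
Candidate A: residuals ST-05 0.0, ST-06 0.0, ST-07 0.0 → max 0.0 km
Candidate B: residuals ST-05 208.9, ST-06 62.6, ST-07 195.2 → max 208.9 km
Candidate C: residuals ST-05 19.2, ST-06 51.2, ST-07 40.9 → max 51.2 km
Candidate D: residuals ST-05 123.7, ST-06 127.2, ST-07 181.0 → max 181.0 km
Candidate E: residuals ST-05 60.9, ST-06 60.1, ST-07 11.6 → max 60.9 km
Only Candidate A has all residuals ≈ 0.

Candidate A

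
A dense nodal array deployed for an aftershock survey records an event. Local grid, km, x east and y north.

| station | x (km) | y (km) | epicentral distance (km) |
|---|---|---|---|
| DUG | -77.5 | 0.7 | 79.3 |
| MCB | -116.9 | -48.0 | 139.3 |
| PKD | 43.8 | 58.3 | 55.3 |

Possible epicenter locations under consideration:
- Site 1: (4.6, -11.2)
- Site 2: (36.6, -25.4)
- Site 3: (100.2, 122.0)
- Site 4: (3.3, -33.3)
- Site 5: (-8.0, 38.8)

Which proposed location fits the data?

Site 5

For each candidate, compare |candidate − station| to the reported distance:
Site 1: residuals DUG 3.7, MCB 12.3, PKD 24.5 → max 24.5 km
Site 2: residuals DUG 37.7, MCB 15.9, PKD 28.7 → max 37.7 km
Site 3: residuals DUG 135.9, MCB 136.4, PKD 29.8 → max 136.4 km
Site 4: residuals DUG 8.4, MCB 18.2, PKD 44.9 → max 44.9 km
Site 5: residuals DUG 0.0, MCB 0.0, PKD 0.0 → max 0.0 km
Only Site 5 has all residuals ≈ 0.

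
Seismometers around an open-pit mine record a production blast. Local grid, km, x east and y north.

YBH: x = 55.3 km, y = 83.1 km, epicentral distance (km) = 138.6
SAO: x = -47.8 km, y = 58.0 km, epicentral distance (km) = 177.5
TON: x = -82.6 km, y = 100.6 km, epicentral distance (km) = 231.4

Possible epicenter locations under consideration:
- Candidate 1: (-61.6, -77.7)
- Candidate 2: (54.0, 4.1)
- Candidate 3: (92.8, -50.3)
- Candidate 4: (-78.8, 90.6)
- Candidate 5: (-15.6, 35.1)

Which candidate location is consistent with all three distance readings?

For each candidate, compare |candidate − station| to the reported distance:
Candidate 1: residuals YBH 60.2, SAO 41.1, TON 51.9 → max 60.2 km
Candidate 2: residuals YBH 59.6, SAO 62.3, TON 64.2 → max 64.2 km
Candidate 3: residuals YBH 0.0, SAO 0.0, TON 0.0 → max 0.0 km
Candidate 4: residuals YBH 4.3, SAO 132.5, TON 220.7 → max 220.7 km
Candidate 5: residuals YBH 53.0, SAO 138.0, TON 137.7 → max 138.0 km
Only Candidate 3 has all residuals ≈ 0.

Candidate 3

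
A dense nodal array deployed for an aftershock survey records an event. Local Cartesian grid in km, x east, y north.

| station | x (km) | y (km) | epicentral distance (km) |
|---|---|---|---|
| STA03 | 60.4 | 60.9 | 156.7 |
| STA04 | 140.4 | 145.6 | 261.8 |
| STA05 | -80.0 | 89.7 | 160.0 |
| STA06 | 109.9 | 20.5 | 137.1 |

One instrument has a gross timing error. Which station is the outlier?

STA05

Solve using three stations at a time. Using STA03, STA04, STA06 (subtract circle equations pairwise → linear system) gives (x, y) ≈ (33.8, -93.5).
Distances from that point to each station vs reported:
  STA03: calculated 156.7 vs reported 156.7 → residual 0.0 km
  STA04: calculated 261.8 vs reported 261.8 → residual 0.0 km
  STA05: calculated 215.7 vs reported 160.0 → residual 55.7 km
  STA06: calculated 137.1 vs reported 137.1 → residual 0.0 km
STA03, STA04, STA06 are mutually consistent (residuals ≈ 0); STA05 is off by 55.7 km.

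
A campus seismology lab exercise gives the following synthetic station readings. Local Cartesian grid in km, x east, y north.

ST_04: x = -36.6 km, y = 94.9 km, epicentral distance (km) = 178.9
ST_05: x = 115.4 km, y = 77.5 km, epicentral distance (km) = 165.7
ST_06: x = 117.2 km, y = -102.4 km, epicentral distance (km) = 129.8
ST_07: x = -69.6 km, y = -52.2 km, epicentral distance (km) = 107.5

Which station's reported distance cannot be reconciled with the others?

ST_06

Solve using three stations at a time. Using ST_04, ST_05, ST_07 (subtract circle equations pairwise → linear system) gives (x, y) ≈ (36.7, -68.3).
Distances from that point to each station vs reported:
  ST_04: calculated 178.9 vs reported 178.9 → residual 0.0 km
  ST_05: calculated 165.7 vs reported 165.7 → residual 0.0 km
  ST_06: calculated 87.4 vs reported 129.8 → residual 42.4 km
  ST_07: calculated 107.5 vs reported 107.5 → residual 0.0 km
ST_04, ST_05, ST_07 are mutually consistent (residuals ≈ 0); ST_06 is off by 42.4 km.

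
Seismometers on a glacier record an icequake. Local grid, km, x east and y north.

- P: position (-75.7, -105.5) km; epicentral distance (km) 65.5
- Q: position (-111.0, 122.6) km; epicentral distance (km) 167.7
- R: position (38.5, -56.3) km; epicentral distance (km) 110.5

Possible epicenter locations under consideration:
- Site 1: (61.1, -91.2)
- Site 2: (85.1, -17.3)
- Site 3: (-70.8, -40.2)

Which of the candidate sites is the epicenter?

Site 3

For each candidate, compare |candidate − station| to the reported distance:
Site 1: residuals P 72.0, Q 106.8, R 68.9 → max 106.8 km
Site 2: residuals P 117.9, Q 73.2, R 49.7 → max 117.9 km
Site 3: residuals P 0.0, Q 0.0, R 0.0 → max 0.0 km
Only Site 3 has all residuals ≈ 0.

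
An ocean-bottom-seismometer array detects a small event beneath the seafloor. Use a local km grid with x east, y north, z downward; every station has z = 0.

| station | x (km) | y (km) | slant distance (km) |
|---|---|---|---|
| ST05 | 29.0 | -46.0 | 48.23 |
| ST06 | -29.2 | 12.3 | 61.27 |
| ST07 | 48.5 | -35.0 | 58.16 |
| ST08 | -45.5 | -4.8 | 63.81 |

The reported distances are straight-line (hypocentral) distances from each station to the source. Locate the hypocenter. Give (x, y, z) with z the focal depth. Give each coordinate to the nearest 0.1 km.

Each station gives a sphere (x−x_i)² + (y−y_i)² + z² = d_i² (stations at z=0).
Subtracting the ST05 sphere from ST06 and ST07: z² cancels, leaving linear equations in x and y:
-116.4 x + 116.6 y = -3380.95
39.0 x + 22.0 y = -436.20
Solving: x ≈ 3.309, y ≈ -25.693 km (keep extra digits for the depth step; rounded: 3.3, -25.7).
Then from the ST05 sphere: z² = 48.23² − (x − 29.0)² − (y + 46.0)² with x = 3.309, y = -25.693, so z ≈ 35.408 ≈ 35.4 km.
Check against ST08 (with the unrounded solution): distance 63.82 ≈ 63.81 km. ✓

x ≈ 3.3 km, y ≈ -25.7 km, depth ≈ 35.4 km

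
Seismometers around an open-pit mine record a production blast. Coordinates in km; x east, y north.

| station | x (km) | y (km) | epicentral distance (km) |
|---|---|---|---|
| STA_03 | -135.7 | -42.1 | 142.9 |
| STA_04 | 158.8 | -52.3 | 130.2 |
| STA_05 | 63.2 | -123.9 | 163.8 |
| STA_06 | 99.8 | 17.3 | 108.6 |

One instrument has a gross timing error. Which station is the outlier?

STA_04

Solve using three stations at a time. Using STA_03, STA_05, STA_06 (subtract circle equations pairwise → linear system) gives (x, y) ≈ (-8.6, 23.3).
Distances from that point to each station vs reported:
  STA_03: calculated 142.9 vs reported 142.9 → residual 0.0 km
  STA_04: calculated 183.7 vs reported 130.2 → residual 53.5 km
  STA_05: calculated 163.8 vs reported 163.8 → residual 0.0 km
  STA_06: calculated 108.6 vs reported 108.6 → residual 0.0 km
STA_03, STA_05, STA_06 are mutually consistent (residuals ≈ 0); STA_04 is off by 53.5 km.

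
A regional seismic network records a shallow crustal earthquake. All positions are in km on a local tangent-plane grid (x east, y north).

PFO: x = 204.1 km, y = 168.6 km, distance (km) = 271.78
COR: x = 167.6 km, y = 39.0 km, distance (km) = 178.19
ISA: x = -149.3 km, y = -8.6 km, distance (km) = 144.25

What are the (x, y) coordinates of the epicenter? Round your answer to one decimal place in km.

Circle about each station: (x − 204.1)² + (y − 168.6)² = 271.78²; (x − 167.6)² + (y − 39.0)² = 178.19²; (x + 149.3)² + (y + 8.6)² = 144.25².
Subtracting pairs of circle equations eliminates x²+y² and gives linear equations (the radical axes):
-73.0 x − 259.2 y = 1640.68
-706.8 x − 354.4 y = 5337.99
Solving the 2×2 system: x ≈ -5.1, y ≈ -4.9 km.

(-5.1, -4.9)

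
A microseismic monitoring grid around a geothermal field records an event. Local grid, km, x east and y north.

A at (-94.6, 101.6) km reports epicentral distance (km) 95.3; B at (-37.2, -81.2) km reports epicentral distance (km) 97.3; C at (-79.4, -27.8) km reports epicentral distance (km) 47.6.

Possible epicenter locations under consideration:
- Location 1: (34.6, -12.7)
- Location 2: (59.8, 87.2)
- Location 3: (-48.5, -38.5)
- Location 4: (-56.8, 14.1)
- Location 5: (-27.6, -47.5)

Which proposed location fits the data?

For each candidate, compare |candidate − station| to the reported distance:
Location 1: residuals A 77.2, B 1.9, C 67.4 → max 77.2 km
Location 2: residuals A 59.8, B 97.0, C 133.0 → max 133.0 km
Location 3: residuals A 52.2, B 53.1, C 14.9 → max 53.1 km
Location 4: residuals A 0.0, B 0.0, C 0.0 → max 0.0 km
Location 5: residuals A 68.2, B 62.3, C 7.8 → max 68.2 km
Only Location 4 has all residuals ≈ 0.

Location 4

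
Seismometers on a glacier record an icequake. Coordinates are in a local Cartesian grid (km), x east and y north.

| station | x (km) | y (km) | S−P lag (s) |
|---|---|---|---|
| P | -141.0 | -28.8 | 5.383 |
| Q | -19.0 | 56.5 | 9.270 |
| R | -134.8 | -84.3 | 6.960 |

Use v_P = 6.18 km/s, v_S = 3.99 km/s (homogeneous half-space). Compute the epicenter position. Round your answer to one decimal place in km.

Distance from S−P lag: d = Δt · v_P v_S / (v_P − v_S) = Δt · (6.18·3.99)/(6.18−3.99) ≈ 11.2595·Δt.
So d_P = 60.61, d_Q = 104.38, d_R = 78.37 km.
Circle about each station: (x + 141.0)² + (y + 28.8)² = 60.61²; (x + 19.0)² + (y − 56.5)² = 104.38²; (x + 134.8)² + (y + 84.3)² = 78.37².
Subtracting pairs of circle equations eliminates x²+y² and gives linear equations (the radical axes):
244.0 x + 170.6 y = -24378.80
12.4 x − 111.0 y = 2098.81
Solving the 2×2 system: x ≈ -80.4, y ≈ -27.9 km.

x ≈ -80.4 km, y ≈ -27.9 km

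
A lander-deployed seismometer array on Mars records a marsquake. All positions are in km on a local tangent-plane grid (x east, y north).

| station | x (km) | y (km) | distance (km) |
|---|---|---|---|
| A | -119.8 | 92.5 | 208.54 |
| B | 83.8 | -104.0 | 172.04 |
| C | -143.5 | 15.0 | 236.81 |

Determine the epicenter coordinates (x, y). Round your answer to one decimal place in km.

Circle about each station: (x + 119.8)² + (y − 92.5)² = 208.54²; (x − 83.8)² + (y + 104.0)² = 172.04²; (x + 143.5)² + (y − 15.0)² = 236.81².
Subtracting the A equation from the B and C equations removes the quadratic terms:
407.2 x − 393.0 y = 8821.32
-47.4 x − 155.0 y = -14681.08
Solving the 2×2 system: x ≈ 87.3, y ≈ 68.0 km.

(87.3, 68.0)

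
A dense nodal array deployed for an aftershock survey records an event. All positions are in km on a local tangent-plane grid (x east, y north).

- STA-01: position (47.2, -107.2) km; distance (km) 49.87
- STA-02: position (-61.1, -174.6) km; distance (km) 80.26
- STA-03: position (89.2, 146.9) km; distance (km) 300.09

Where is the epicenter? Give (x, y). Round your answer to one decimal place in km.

(12.8, -143.3)

Circle about each station: (x − 47.2)² + (y + 107.2)² = 49.87²; (x + 61.1)² + (y + 174.6)² = 80.26²; (x − 89.2)² + (y − 146.9)² = 300.09².
Subtracting the STA-01 equation from the STA-02 and STA-03 equations removes the quadratic terms:
-216.6 x − 134.8 y = 16544.04
84.0 x + 508.2 y = -71750.42
Solving the 2×2 system: x ≈ 12.8, y ≈ -143.3 km.
Check against STA-01 (with the unrounded x, y): √((x − 47.2)²+(y + 107.2)²) = 49.86 ≈ 49.87 km. ✓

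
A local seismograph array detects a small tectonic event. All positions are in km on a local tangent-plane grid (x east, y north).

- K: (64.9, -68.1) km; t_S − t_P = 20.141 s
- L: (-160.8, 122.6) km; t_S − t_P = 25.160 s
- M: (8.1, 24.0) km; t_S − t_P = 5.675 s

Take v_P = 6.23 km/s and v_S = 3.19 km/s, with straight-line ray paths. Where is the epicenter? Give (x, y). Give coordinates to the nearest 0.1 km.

Distance from S−P lag: d = Δt · v_P v_S / (v_P − v_S) = Δt · (6.23·3.19)/(6.23−3.19) ≈ 6.5374·Δt.
So d_K = 131.67, d_L = 164.48, d_M = 37.10 km.
Circle about each station: (x − 64.9)² + (y + 68.1)² = 131.67²; (x + 160.8)² + (y − 122.6)² = 164.48²; (x − 8.1)² + (y − 24.0)² = 37.10².
Subtracting the K equation from the L and M equations removes the quadratic terms:
-451.4 x + 381.4 y = 22321.10
-113.6 x + 184.2 y = 7752.57
Solving the 2×2 system: x ≈ -29.0, y ≈ 24.2 km.

-29.0 km east, 24.2 km north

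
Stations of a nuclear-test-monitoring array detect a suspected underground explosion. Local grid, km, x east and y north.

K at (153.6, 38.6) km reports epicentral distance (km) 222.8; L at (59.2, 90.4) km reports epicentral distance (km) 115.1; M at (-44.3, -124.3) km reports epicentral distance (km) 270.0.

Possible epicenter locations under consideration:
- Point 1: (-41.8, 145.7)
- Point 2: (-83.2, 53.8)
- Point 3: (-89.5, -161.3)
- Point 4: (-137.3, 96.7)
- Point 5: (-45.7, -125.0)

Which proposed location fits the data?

Point 1

For each candidate, compare |candidate − station| to the reported distance:
Point 1: residuals K 0.0, L 0.0, M 0.0 → max 0.0 km
Point 2: residuals K 14.5, L 31.9, M 87.7 → max 87.7 km
Point 3: residuals K 91.9, L 177.2, M 211.6 → max 211.6 km
Point 4: residuals K 73.8, L 81.5, M 30.2 → max 81.5 km
Point 5: residuals K 35.0, L 124.5, M 268.4 → max 268.4 km
Only Point 1 has all residuals ≈ 0.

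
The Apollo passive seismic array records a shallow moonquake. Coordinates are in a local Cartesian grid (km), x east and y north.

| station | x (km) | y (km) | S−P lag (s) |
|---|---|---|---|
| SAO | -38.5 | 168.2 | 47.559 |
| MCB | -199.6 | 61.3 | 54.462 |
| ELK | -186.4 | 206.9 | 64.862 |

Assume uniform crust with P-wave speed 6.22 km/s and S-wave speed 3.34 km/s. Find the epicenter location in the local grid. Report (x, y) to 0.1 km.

Distance from S−P lag: d = Δt · v_P v_S / (v_P − v_S) = Δt · (6.22·3.34)/(6.22−3.34) ≈ 7.2135·Δt.
So d_SAO = 343.07, d_MCB = 392.86, d_ELK = 467.88 km.
Circle about each station: (x + 38.5)² + (y − 168.2)² = 343.07²; (x + 199.6)² + (y − 61.3)² = 392.86²; (x + 186.4)² + (y − 206.9)² = 467.88².
Subtracting pairs of circle equations eliminates x²+y² and gives linear equations (the radical axes):
-322.2 x − 213.8 y = -22817.59
-295.8 x + 77.4 y = -53435.59
Solving the 2×2 system: x ≈ 149.6, y ≈ -118.7 km.
Check against SAO (with the unrounded x, y): √((x + 38.5)²+(y − 168.2)²) = 343.06 ≈ 343.07 km. ✓

x ≈ 149.6 km, y ≈ -118.7 km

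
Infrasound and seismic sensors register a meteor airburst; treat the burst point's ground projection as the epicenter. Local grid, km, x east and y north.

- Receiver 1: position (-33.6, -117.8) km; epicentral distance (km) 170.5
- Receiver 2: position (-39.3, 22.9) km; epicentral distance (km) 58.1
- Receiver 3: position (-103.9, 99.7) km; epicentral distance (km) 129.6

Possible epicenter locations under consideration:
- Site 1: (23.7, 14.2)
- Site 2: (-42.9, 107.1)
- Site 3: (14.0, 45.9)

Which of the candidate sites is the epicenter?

For each candidate, compare |candidate − station| to the reported distance:
Site 1: residuals Receiver 1 26.6, Receiver 2 5.5, Receiver 3 24.0 → max 26.6 km
Site 2: residuals Receiver 1 54.6, Receiver 2 26.2, Receiver 3 68.2 → max 68.2 km
Site 3: residuals Receiver 1 0.0, Receiver 2 0.0, Receiver 3 0.0 → max 0.0 km
Only Site 3 has all residuals ≈ 0.

Site 3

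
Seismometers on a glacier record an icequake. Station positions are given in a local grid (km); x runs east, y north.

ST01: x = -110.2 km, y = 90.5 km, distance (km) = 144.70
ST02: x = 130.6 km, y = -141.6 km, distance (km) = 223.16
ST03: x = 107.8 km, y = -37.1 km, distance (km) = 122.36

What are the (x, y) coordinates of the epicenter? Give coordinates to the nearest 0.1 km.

x ≈ 30.8 km, y ≈ 58.0 km

Circle about each station: (x + 110.2)² + (y − 90.5)² = 144.70²; (x − 130.6)² + (y + 141.6)² = 223.16²; (x − 107.8)² + (y + 37.1)² = 122.36².
Subtracting the ST01 equation from the ST02 and ST03 equations removes the quadratic terms:
481.6 x − 464.2 y = -12089.67
436.0 x − 255.2 y = -1370.92
Solving the 2×2 system: x ≈ 30.8, y ≈ 58.0 km.
Check against ST01 (with the unrounded x, y): √((x + 110.2)²+(y − 90.5)²) = 144.70 ≈ 144.70 km. ✓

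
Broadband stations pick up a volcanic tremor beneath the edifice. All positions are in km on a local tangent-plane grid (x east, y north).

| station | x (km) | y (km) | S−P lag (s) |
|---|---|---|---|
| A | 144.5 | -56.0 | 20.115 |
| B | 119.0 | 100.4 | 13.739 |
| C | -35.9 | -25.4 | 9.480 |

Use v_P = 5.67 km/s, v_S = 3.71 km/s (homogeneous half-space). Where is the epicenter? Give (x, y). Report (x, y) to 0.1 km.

-26.4 km east, 75.9 km north

Distance from S−P lag: d = Δt · v_P v_S / (v_P − v_S) = Δt · (5.67·3.71)/(5.67−3.71) ≈ 10.7325·Δt.
So d_A = 215.88, d_B = 147.45, d_C = 101.74 km.
Circle about each station: (x − 144.5)² + (y + 56.0)² = 215.88²; (x − 119.0)² + (y − 100.4)² = 147.45²; (x + 35.9)² + (y + 25.4)² = 101.74².
Subtracting pairs of circle equations eliminates x²+y² and gives linear equations (the radical axes):
-51.0 x + 312.8 y = 25087.58
-360.8 x + 61.2 y = 14170.87
Solving the 2×2 system: x ≈ -26.4, y ≈ 75.9 km.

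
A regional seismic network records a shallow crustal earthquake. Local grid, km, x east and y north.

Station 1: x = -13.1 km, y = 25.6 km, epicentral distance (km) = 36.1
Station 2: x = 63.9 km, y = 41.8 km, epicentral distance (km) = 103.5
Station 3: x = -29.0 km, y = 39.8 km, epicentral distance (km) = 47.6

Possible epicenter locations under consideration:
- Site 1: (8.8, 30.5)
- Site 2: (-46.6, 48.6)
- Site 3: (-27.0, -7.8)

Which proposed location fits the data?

Site 3

For each candidate, compare |candidate − station| to the reported distance:
Site 1: residuals Station 1 13.7, Station 2 47.3, Station 3 8.7 → max 47.3 km
Site 2: residuals Station 1 4.5, Station 2 7.2, Station 3 27.9 → max 27.9 km
Site 3: residuals Station 1 0.1, Station 2 0.1, Station 3 0.0 → max 0.1 km
Only Site 3 has all residuals ≈ 0.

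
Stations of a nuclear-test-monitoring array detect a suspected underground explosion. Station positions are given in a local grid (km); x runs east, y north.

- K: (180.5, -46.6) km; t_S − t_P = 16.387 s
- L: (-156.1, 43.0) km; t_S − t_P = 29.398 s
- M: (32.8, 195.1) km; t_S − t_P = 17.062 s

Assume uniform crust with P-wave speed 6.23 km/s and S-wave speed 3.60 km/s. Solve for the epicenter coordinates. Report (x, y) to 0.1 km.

x ≈ 93.8 km, y ≈ 63.0 km

Distance from S−P lag: d = Δt · v_P v_S / (v_P − v_S) = Δt · (6.23·3.60)/(6.23−3.60) ≈ 8.5278·Δt.
So d_K = 139.74, d_L = 250.70, d_M = 145.50 km.
Circle about each station: (x − 180.5)² + (y + 46.6)² = 139.74²; (x + 156.1)² + (y − 43.0)² = 250.70²; (x − 32.8)² + (y − 195.1)² = 145.50².
Subtracting pairs of circle equations eliminates x²+y² and gives linear equations (the radical axes):
-673.2 x + 179.2 y = -51858.82
-295.4 x + 483.4 y = 2745.06
Solving the 2×2 system: x ≈ 93.8, y ≈ 63.0 km.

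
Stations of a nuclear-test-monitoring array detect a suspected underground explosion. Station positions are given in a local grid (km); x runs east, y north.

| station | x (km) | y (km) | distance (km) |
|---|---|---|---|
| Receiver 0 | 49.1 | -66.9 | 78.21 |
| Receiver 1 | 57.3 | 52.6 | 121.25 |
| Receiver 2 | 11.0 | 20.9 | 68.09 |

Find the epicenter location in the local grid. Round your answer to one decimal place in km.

(-23.5, -37.8)

Circle about each station: (x − 49.1)² + (y + 66.9)² = 78.21²; (x − 57.3)² + (y − 52.6)² = 121.25²; (x − 11.0)² + (y − 20.9)² = 68.09².
Subtracting pairs of circle equations eliminates x²+y² and gives linear equations (the radical axes):
16.4 x + 239.0 y = -9421.13
-76.2 x + 175.6 y = -4848.05
Solving the 2×2 system: x ≈ -23.5, y ≈ -37.8 km.
Check against Receiver 0 (with the unrounded x, y): √((x − 49.1)²+(y + 66.9)²) = 78.21 ≈ 78.21 km. ✓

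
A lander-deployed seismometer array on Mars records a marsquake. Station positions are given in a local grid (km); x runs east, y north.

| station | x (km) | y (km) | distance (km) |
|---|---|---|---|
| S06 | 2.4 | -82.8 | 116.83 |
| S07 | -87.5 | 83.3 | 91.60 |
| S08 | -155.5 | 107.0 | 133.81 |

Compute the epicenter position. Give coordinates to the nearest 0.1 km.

(-87.6, -8.3)

Circle about each station: (x − 2.4)² + (y + 82.8)² = 116.83²; (x + 87.5)² + (y − 83.3)² = 91.60²; (x + 155.5)² + (y − 107.0)² = 133.81².
Subtracting pairs of circle equations eliminates x²+y² and gives linear equations (the radical axes):
-179.8 x + 332.2 y = 12992.23
-315.8 x + 379.6 y = 24511.78
Solving the 2×2 system: x ≈ -87.6, y ≈ -8.3 km.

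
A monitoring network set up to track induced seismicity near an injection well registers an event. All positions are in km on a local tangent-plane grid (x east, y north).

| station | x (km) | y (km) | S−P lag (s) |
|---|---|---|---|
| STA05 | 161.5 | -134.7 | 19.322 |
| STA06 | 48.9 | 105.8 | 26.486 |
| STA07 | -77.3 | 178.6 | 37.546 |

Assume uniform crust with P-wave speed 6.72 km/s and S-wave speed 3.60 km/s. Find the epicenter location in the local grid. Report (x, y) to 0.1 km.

Distance from S−P lag: d = Δt · v_P v_S / (v_P − v_S) = Δt · (6.72·3.60)/(6.72−3.60) ≈ 7.7538·Δt.
So d_STA05 = 149.82, d_STA06 = 205.37, d_STA07 = 291.13 km.
Circle about each station: (x − 161.5)² + (y + 134.7)² = 149.82²; (x − 48.9)² + (y − 105.8)² = 205.37²; (x + 77.3)² + (y − 178.6)² = 291.13².
Subtracting the STA05 equation from the STA06 and STA07 equations removes the quadratic terms:
-225.2 x + 481.0 y = -50372.29
-477.6 x + 626.6 y = -68663.73
Solving the 2×2 system: x ≈ 16.5, y ≈ -97.0 km.

(16.5, -97.0)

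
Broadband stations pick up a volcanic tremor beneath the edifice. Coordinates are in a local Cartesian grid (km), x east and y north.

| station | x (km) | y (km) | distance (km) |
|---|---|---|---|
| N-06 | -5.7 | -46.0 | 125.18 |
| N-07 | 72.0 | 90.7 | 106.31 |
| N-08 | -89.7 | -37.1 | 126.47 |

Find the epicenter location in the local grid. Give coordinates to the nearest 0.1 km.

Circle about each station: (x + 5.7)² + (y + 46.0)² = 125.18²; (x − 72.0)² + (y − 90.7)² = 106.31²; (x + 89.7)² + (y + 37.1)² = 126.47².
Subtracting pairs of circle equations eliminates x²+y² and gives linear equations (the radical axes):
155.4 x + 273.4 y = 15630.22
-168.0 x + 17.8 y = 6949.38
Solving the 2×2 system: x ≈ -33.3, y ≈ 76.1 km.
Check against N-06 (with the unrounded x, y): √((x + 5.7)²+(y + 46.0)²) = 125.18 ≈ 125.18 km. ✓

x ≈ -33.3 km, y ≈ 76.1 km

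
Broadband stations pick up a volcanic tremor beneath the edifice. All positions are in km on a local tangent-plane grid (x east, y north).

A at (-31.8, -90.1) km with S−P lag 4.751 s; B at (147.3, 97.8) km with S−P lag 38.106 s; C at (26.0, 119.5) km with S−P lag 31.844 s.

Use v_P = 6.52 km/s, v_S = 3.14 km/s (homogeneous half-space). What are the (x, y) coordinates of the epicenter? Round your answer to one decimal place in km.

Distance from S−P lag: d = Δt · v_P v_S / (v_P − v_S) = Δt · (6.52·3.14)/(6.52−3.14) ≈ 6.0570·Δt.
So d_A = 28.78, d_B = 230.81, d_C = 192.88 km.
Circle about each station: (x + 31.8)² + (y + 90.1)² = 28.78²; (x − 147.3)² + (y − 97.8)² = 230.81²; (x − 26.0)² + (y − 119.5)² = 192.88².
Subtracting the A equation from the B and C equations removes the quadratic terms:
358.2 x + 375.8 y = -30312.09
115.6 x + 419.2 y = -30547.41
Solving the 2×2 system: x ≈ -11.5, y ≈ -69.7 km.

-11.5 km east, -69.7 km north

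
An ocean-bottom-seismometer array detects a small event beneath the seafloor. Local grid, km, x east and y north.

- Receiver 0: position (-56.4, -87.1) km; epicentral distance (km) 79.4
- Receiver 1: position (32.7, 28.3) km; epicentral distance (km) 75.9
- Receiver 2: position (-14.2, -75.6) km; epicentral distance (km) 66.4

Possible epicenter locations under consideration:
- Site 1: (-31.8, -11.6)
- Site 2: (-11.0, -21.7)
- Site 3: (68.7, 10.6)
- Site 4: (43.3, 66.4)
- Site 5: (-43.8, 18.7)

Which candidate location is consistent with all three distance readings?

For each candidate, compare |candidate − station| to the reported distance:
Site 1: residuals Receiver 0 0.0, Receiver 1 0.1, Receiver 2 0.0 → max 0.1 km
Site 2: residuals Receiver 0 0.2, Receiver 1 9.5, Receiver 2 12.4 → max 12.4 km
Site 3: residuals Receiver 0 79.3, Receiver 1 35.8, Receiver 2 53.2 → max 79.3 km
Site 4: residuals Receiver 0 103.6, Receiver 1 36.4, Receiver 2 86.8 → max 103.6 km
Site 5: residuals Receiver 0 27.1, Receiver 1 1.2, Receiver 2 32.4 → max 32.4 km
Only Site 1 has all residuals ≈ 0.

Site 1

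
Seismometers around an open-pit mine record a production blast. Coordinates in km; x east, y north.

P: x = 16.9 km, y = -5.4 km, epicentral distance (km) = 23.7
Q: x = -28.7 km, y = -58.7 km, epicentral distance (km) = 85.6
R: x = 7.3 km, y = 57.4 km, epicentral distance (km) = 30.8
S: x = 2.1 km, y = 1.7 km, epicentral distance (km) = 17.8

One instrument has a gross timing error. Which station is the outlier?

Solve using three stations at a time. Using P, Q, S (subtract circle equations pairwise → linear system) gives (x, y) ≈ (10.5, 17.4).
Distances from that point to each station vs reported:
  P: calculated 23.7 vs reported 23.7 → residual 0.0 km
  Q: calculated 85.6 vs reported 85.6 → residual 0.0 km
  R: calculated 40.1 vs reported 30.8 → residual 9.3 km
  S: calculated 17.8 vs reported 17.8 → residual 0.0 km
P, Q, S are mutually consistent (residuals ≈ 0); R is off by 9.3 km.

R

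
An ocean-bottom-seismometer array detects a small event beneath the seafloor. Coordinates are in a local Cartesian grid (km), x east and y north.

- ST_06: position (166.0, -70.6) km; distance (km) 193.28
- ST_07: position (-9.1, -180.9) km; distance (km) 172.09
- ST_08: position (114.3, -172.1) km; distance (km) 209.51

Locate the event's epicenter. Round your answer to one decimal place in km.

x ≈ -17.2 km, y ≈ -9.0 km

Circle about each station: (x − 166.0)² + (y + 70.6)² = 193.28²; (x + 9.1)² + (y + 180.9)² = 172.09²; (x − 114.3)² + (y + 172.1)² = 209.51².
Subtracting pairs of circle equations eliminates x²+y² and gives linear equations (the radical axes):
-350.2 x − 220.6 y = 8009.45
-103.4 x − 203.0 y = 3605.26
Solving the 2×2 system: x ≈ -17.2, y ≈ -9.0 km.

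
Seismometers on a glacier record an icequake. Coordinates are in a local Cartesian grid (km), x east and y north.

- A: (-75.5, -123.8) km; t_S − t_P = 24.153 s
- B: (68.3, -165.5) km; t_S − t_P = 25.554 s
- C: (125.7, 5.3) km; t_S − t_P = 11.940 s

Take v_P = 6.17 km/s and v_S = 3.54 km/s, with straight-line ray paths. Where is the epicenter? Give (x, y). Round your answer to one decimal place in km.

Distance from S−P lag: d = Δt · v_P v_S / (v_P − v_S) = Δt · (6.17·3.54)/(6.17−3.54) ≈ 8.3049·Δt.
So d_A = 200.59, d_B = 212.22, d_C = 99.16 km.
Circle about each station: (x + 75.5)² + (y + 123.8)² = 200.59²; (x − 68.3)² + (y + 165.5)² = 212.22²; (x − 125.7)² + (y − 5.3)² = 99.16².
Subtracting pairs of circle equations eliminates x²+y² and gives linear equations (the radical axes):
287.6 x − 83.4 y = 6227.47
402.4 x + 258.2 y = 25205.53
Solving the 2×2 system: x ≈ 34.4, y ≈ 44.0 km.

34.4 km east, 44.0 km north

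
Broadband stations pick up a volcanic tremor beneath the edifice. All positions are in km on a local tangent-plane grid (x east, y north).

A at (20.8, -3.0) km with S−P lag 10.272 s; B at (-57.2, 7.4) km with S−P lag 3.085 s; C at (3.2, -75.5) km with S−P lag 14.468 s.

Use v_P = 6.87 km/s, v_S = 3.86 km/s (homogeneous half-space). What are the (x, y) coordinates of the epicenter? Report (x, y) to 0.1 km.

x ≈ -61.7 km, y ≈ 34.2 km

Distance from S−P lag: d = Δt · v_P v_S / (v_P − v_S) = Δt · (6.87·3.86)/(6.87−3.86) ≈ 8.8100·Δt.
So d_A = 90.50, d_B = 27.18, d_C = 127.46 km.
Circle about each station: (x − 20.8)² + (y + 3.0)² = 90.50²; (x + 57.2)² + (y − 7.4)² = 27.18²; (x − 3.2)² + (y + 75.5)² = 127.46².
Subtracting the A equation from the B and C equations removes the quadratic terms:
-156.0 x + 20.8 y = 10336.46
-35.2 x − 145.0 y = -2786.95
Solving the 2×2 system: x ≈ -61.7, y ≈ 34.2 km.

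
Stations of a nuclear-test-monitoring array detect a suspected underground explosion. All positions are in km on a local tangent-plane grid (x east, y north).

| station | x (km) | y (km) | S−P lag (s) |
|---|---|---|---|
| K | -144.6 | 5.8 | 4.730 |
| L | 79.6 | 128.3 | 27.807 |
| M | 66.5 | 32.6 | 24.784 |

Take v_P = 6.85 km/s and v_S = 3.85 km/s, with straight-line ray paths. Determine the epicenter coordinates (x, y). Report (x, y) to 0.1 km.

Distance from S−P lag: d = Δt · v_P v_S / (v_P − v_S) = Δt · (6.85·3.85)/(6.85−3.85) ≈ 8.7908·Δt.
So d_K = 41.58, d_L = 244.45, d_M = 217.87 km.
Circle about each station: (x + 144.6)² + (y − 5.8)² = 41.58²; (x − 79.6)² + (y − 128.3)² = 244.45²; (x − 66.5)² + (y − 32.6)² = 217.87².
Subtracting the K equation from the L and M equations removes the quadratic terms:
448.4 x + 245.0 y = -56172.66
422.2 x + 53.6 y = -61196.23
Solving the 2×2 system: x ≈ -150.9, y ≈ 46.9 km.

-150.9 km east, 46.9 km north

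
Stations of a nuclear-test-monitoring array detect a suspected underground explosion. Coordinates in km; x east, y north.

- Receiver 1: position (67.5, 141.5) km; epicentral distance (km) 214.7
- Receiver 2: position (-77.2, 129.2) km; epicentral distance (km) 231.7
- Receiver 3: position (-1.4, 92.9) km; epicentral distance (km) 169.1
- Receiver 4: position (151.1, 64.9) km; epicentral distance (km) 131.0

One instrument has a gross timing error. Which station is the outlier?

Solve using three stations at a time. Using Receiver 1, Receiver 2, Receiver 3 (subtract circle equations pairwise → linear system) gives (x, y) ≈ (38.9, -71.2).
Distances from that point to each station vs reported:
  Receiver 1: calculated 214.6 vs reported 214.7 → residual 0.1 km
  Receiver 2: calculated 231.6 vs reported 231.7 → residual 0.1 km
  Receiver 3: calculated 169.0 vs reported 169.1 → residual 0.1 km
  Receiver 4: calculated 176.4 vs reported 131.0 → residual 45.4 km
Receiver 1, Receiver 2, Receiver 3 are mutually consistent (residuals ≈ 0); Receiver 4 is off by 45.4 km.

Receiver 4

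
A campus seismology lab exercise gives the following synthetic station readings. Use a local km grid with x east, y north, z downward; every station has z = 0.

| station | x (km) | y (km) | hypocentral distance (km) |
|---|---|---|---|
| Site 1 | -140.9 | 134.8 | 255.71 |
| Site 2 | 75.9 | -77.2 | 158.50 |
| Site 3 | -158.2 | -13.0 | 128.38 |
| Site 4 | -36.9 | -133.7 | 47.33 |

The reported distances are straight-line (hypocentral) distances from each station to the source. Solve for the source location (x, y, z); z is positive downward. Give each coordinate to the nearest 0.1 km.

Each station gives a sphere (x−x_i)² + (y−y_i)² + z² = d_i² (stations at z=0).
Subtracting the Site 1 sphere from Site 2 and Site 3: z² cancels, leaving linear equations in x and y:
433.6 x − 424.0 y = 13962.15
-34.6 x − 295.6 y = 36078.57
Solving: x ≈ -78.199, y ≈ -112.899 km (keep extra digits for the depth step; rounded: -78.2, -112.9).
Then from the Site 1 sphere: z² = 255.71² − (x + 140.9)² − (y − 134.8)² with x = -78.199, y = -112.899, so z ≈ 10.069 ≈ 10.1 km.
Check against Site 4 (with the unrounded solution): distance 47.33 ≈ 47.33 km. ✓

(-78.2, -112.9, 10.1)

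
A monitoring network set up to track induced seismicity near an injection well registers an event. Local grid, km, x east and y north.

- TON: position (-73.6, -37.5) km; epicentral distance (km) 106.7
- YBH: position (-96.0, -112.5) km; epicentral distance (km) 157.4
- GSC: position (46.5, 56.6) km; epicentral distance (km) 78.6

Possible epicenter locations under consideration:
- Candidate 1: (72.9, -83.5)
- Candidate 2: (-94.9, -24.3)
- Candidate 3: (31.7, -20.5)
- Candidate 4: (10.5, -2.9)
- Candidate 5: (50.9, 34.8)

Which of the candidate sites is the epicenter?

For each candidate, compare |candidate − station| to the reported distance:
Candidate 1: residuals TON 46.9, YBH 14.0, GSC 64.0 → max 64.0 km
Candidate 2: residuals TON 81.6, YBH 69.2, GSC 84.3 → max 84.3 km
Candidate 3: residuals TON 0.0, YBH 0.0, GSC 0.1 → max 0.1 km
Candidate 4: residuals TON 15.8, YBH 4.6, GSC 9.1 → max 15.8 km
Candidate 5: residuals TON 37.3, YBH 50.6, GSC 56.4 → max 56.4 km
Only Candidate 3 has all residuals ≈ 0.

Candidate 3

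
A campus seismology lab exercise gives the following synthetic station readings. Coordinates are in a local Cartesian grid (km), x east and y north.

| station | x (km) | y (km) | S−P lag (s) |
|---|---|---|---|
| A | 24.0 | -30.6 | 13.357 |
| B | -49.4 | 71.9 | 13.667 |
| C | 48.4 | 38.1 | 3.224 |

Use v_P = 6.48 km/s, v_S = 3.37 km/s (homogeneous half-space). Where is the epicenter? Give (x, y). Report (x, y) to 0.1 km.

Distance from S−P lag: d = Δt · v_P v_S / (v_P − v_S) = Δt · (6.48·3.37)/(6.48−3.37) ≈ 7.0217·Δt.
So d_A = 93.79, d_B = 95.97, d_C = 22.64 km.
Circle about each station: (x − 24.0)² + (y + 30.6)² = 93.79²; (x + 49.4)² + (y − 71.9)² = 95.97²; (x − 48.4)² + (y − 38.1)² = 22.64².
Subtracting the A equation from the B and C equations removes the quadratic terms:
-146.8 x + 205.0 y = 5683.93
48.8 x + 137.4 y = 10565.80
Solving the 2×2 system: x ≈ 45.9, y ≈ 60.6 km.
Check against A (with the unrounded x, y): √((x − 24.0)²+(y + 30.6)²) = 93.79 ≈ 93.79 km. ✓

45.9 km east, 60.6 km north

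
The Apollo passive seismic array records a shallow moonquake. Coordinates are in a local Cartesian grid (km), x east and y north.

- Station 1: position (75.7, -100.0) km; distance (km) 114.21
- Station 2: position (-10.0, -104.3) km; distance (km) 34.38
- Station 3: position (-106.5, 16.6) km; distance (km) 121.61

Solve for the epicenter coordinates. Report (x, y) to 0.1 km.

Circle about each station: (x − 75.7)² + (y + 100.0)² = 114.21²; (x + 10.0)² + (y + 104.3)² = 34.38²; (x + 106.5)² + (y − 16.6)² = 121.61².
Subtracting the Station 1 equation from the Station 2 and Station 3 equations removes the quadratic terms:
-171.4 x − 8.6 y = 7109.94
-364.4 x + 233.2 y = -5857.75
Solving the 2×2 system: x ≈ -37.3, y ≈ -83.4 km.
Check against Station 1 (with the unrounded x, y): √((x − 75.7)²+(y + 100.0)²) = 114.21 ≈ 114.21 km. ✓

-37.3 km east, -83.4 km north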